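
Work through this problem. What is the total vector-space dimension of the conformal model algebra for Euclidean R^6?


The conformal model of R^6 uses Cl(7,1): the 6 Euclidean generators plus two extra orthogonal generators e+ (e+^2 = +1) and e- (e-^2 = -1), from which the null vectors e0, einf are built.
Number of generators m = 6 + 2 = 8.
dim Cl(p,q) = 2^m = 2^8 = 256


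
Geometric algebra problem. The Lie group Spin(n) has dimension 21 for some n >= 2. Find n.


dim Spin(n) = dim so(n) = n(n-1)/2.
Solve n(n-1)/2 = 21, i.e. n^2 - n - 42 = 0.
Discriminant = 1 + 8*21 = 169
n = (1 + sqrt(169))/2 = (1 + 13)/2 = 7


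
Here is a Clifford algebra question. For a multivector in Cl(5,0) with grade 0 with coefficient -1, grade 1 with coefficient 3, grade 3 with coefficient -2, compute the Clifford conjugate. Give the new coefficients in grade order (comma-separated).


Clifford conjugate sign for grade k: (-1)^(k(k+1)/2)
Grade 0: (-1)^(0*1/2) = (-1)^0 = 1, coeff -1 -> -1
Grade 1: (-1)^(1*2/2) = (-1)^1 = -1, coeff 3 -> -3
Grade 3: (-1)^(3*4/2) = (-1)^6 = 1, coeff -2 -> -2
Conjugated coefficients: -1, -3, -2


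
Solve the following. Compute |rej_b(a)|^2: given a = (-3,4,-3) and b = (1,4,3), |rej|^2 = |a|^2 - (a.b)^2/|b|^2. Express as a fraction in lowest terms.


|a|^2 = (-3)^2 + 4^2 + (-3)^2 = 34
|b|^2 = 1^2 + 4^2 + 3^2 = 26
a . b = (-3)*1 + 4*4 + (-3)*3 = 4
(a.b)^2 = 4^2 = 16
|rej|^2 = 34 - 16/26
= (884 - 16)/26
= 868/26
In lowest terms: 434/13


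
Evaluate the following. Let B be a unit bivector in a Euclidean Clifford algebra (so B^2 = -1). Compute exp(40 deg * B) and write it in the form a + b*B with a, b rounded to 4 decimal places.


For a unit bivector B with B^2 = -1, the exponential series gives
e^(theta*B) = cos(theta) + sin(theta)*B (the GA analogue of Euler's formula).
theta = 40 degrees = 0.698132 rad
cos(40 deg) = 0.7660
sin(40 deg) = 0.6428
exp(theta*B) = 0.7660 + 0.6428*B


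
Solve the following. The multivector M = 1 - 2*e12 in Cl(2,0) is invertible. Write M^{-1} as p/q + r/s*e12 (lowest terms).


M = 1 - 2*e12, where e12^2 = -1.
Since M commutes with its reverse ~M = a - b*e12, M * ~M = a^2 - b^2*e12^2 = a^2 + b^2.
So M^{-1} = ~M / (a^2 + b^2) = (a - b*e12)/(a^2 + b^2).
a^2 + b^2 = 1 + 4 = 5
Scalar part = 1/5 = 1/5
Bivector coeff = 2/5 = 2/5
M^{-1} = 1/5 + 2/5*e12


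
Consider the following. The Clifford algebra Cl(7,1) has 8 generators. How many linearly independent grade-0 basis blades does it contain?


Number of grade-k basis blades in Cl(p,q) with n = p + q is C(n, k).
n = 7 + 1 = 8
C(8, 0) = 8! / (0! * 8!)
= 40320 / (1 * 40320)
= 1


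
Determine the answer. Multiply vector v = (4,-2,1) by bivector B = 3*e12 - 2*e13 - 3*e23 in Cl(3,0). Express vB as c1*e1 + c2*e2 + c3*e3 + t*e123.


vB has grade-1 (vector) and grade-3 (trivector) parts: vB = (v _| B) + (v ^ B).
Vector part <vB>_1:
  e1: -v2*b12 - v3*b13 = -(-2)*(3) - (1)*(-2) = 8
  e2: v1*b12 - v3*b23 = (4)*(3) - (1)*(-3) = 15
  e3: v1*b13 + v2*b23 = (4)*(-2) + (-2)*(-3) = -2
Trivector part <vB>_3:
  e123: v1*b23 - v2*b13 + v3*b12 = (4)*(-3) - (-2)*(-2) + (1)*(3) = -13
vB = 8*e1 + 15*e2 - 2*e3 - 13*e123


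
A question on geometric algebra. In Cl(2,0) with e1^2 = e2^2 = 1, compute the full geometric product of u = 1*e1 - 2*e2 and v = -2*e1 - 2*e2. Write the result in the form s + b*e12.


Expand: (1*e1 - 2*e2)(-2*e1 - 2*e2)
= 1*(-2)*e1e1 + 1*(-2)*e1e2 + (-2)*(-2)*e2e1 + (-2)*(-2)*e2e2
Using e1^2 = e2^2 = 1, e2e1 = -e1e2:
Scalar part s = 1*(-2) + (-2)*(-2) = -2 + 4 = 2
Bivector part b = 1*(-2) - (-2)*(-2) = -2 - 4 = -6
uv = 2 - 6*e12


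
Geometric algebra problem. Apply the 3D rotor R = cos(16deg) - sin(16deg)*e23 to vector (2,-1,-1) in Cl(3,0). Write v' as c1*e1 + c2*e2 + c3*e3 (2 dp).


Rotor R = cos(16deg) - sin(16deg)*e23
Rotation angle theta = 2 * 16 = 32 degrees in the e23 plane (e2 -> e3).
The component perpendicular to the plane (e1) is invariant: v'_1 = v1 = 2.00
cos(32deg) = 0.8480, sin(32deg) = 0.5299
v'_2 = v2*cos(theta) - v3*sin(theta) = -1*0.8480 - (-1)*0.5299 = -0.32
v'_3 = v2*sin(theta) + v3*cos(theta) = -1*0.5299 + (-1)*0.8480 = -1.38
v' = 2.00*e1 - 0.32*e2 - 1.38*e3


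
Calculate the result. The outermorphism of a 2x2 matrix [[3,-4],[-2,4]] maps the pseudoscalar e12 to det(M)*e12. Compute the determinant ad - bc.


The outermorphism of a linear map f sends e1^e2 to f(e1)^f(e2).
f(e1) = 3*e1 - 2*e2
f(e2) = -4*e1 + 4*e2
f(e1) ^ f(e2) = (3*e1 - 2*e2) ^ (-4*e1 + 4*e2)
= 3*4*e12 + (-2)*(-4)*e21
= (12 - 8)*e12
= 4*e12
Coefficient = 4


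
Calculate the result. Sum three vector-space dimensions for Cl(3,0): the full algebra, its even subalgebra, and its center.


n = 3 + 0 = 3
Total dim = 2^3 = 8
Even subalgebra dim = 2^2 = 4
n is odd, so center dim = 2
Sum = 8 + 4 + 2 = 14


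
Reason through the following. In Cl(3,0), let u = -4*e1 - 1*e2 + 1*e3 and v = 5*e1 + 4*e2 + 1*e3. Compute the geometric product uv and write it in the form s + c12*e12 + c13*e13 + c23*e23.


In Cl(3,0): e_i^2 = 1, e_ie_j = -e_je_i for i != j.
Scalar part = u . v = (-4)*5 + (-1)*4 + 1*1
= -20 + (-4) + 1 = -23
e12 coeff = (-4)*4 - (-1)*5 = -16 - (-5) = -11
e13 coeff = (-4)*1 - 1*5 = -4 - 5 = -9
e23 coeff = (-1)*1 - 1*4 = -1 - 4 = -5
uv = -23 - 11*e12 - 9*e13 - 5*e23


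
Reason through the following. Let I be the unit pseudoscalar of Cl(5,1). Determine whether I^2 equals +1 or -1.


The pseudoscalar I = e1...e_n (product of all n generators) of Cl(p,q) satisfies I^2 = (-1)^(q + n(n-1)/2).
p = 5, q = 1, n = p + q = 6
n(n-1)/2 = 6 * 5 / 2 = 15
Exponent = q + n(n-1)/2 = 1 + 15 = 16
I^2 = (-1)^16 = +1


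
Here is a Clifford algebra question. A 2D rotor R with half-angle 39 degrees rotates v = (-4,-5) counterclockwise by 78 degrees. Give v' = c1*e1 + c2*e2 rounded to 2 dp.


Rotor R = cos(39deg) - sin(39deg)*e12
Rotation angle theta = 2 * 39 = 78 degrees
v' = R*v*~R rotates v by theta.
cos(78deg) = 0.2079, sin(78deg) = 0.9781
v'_1 = -4*cos(78deg) - (-5)*sin(78deg)
= -4*0.2079 - (-5)*0.9781
= 4.06
v'_2 = -4*sin(78deg) + (-5)*cos(78deg)
= -4*0.9781 + (-5)*0.2079
= -4.95
v' = 4.06*e1 - 4.95*e2


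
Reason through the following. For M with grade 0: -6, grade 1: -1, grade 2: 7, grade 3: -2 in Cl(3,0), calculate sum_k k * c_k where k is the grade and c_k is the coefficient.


Grade-weighted sum = sum of grade_k * coefficient_k
0*(-6) = 0
1*(-1) = -1
2*7 = 14
3*(-2) = -6
Total = 0 + (-1) + 14 + (-6) = 7


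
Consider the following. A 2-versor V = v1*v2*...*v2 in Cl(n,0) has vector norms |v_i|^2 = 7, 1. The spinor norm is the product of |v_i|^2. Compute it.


Spinor norm N(V) = |v1|^2 * |v2|^2 * ... * |v2|^2
= 7 * 1
Running product: 7, 7
N(V) = 7


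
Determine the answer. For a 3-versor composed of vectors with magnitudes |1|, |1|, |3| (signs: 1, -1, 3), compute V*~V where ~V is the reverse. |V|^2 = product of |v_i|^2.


Each vector v_i has |v_i|^2 = s_i^2
Squared scales: 1^2 = 1, (-1)^2 = 1, 3^2 = 9
|V|^2 = 1 * 1 * 9
= 9


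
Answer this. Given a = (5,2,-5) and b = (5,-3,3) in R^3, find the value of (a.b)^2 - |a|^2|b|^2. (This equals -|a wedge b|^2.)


a . b = 5*5 + 2*(-3) + (-5)*3
= 25 + (-6) + (-15) = 4
|a|^2 = 5^2 + 2^2 + (-5)^2 = 54
|b|^2 = 5^2 + (-3)^2 + 3^2 = 43
(a.b)^2 = 4^2 = 16
|a|^2 * |b|^2 = 54 * 43 = 2322
Result = 16 - 2322 = -2306


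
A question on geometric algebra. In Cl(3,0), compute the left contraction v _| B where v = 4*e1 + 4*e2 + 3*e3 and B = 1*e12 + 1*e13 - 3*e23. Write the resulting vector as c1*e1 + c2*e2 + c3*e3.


Left contraction v _| B = <vB>_1 (grade-1 part of the geometric product vB).
Using e1_|e12 = e2, e2_|e12 = -e1, e1_|e13 = e3, e3_|e13 = -e1, e2_|e23 = e3, e3_|e23 = -e2:
e1 coeff: -v2*b12 - v3*b13 = -(4)*(1) - (3)*(1) = -7
e2 coeff: v1*b12 - v3*b23 = (4)*(1) - (3)*(-3) = 13
e3 coeff: v1*b13 + v2*b23 = (4)*(1) + (4)*(-3) = -8
v _| B = -7*e1 + 13*e2 - 8*e3


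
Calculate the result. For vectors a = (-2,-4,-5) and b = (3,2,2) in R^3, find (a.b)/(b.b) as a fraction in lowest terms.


Projection coefficient = (a . b) / (b . b)
a . b = (-2)*3 + (-4)*2 + (-5)*2
= -6 + (-8) + (-10) = -24
b . b = 3^2 + 2^2 + 2^2
= 9 + 4 + 4 = 17
Coefficient = -24/17
In lowest terms: -24/17


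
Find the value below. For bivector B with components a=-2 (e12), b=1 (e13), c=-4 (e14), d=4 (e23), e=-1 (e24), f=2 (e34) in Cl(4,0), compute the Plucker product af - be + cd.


Plucker relation: af - be + cd
a*f = (-2)*2 = -4
b*e = 1*(-1) = -1
c*d = (-4)*4 = -16
af - be + cd = -4 - (-1) + (-16)
= -19


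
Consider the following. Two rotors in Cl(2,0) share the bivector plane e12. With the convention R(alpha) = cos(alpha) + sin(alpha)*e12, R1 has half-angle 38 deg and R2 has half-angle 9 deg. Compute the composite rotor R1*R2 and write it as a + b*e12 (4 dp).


Same-plane rotors commute and their half-angles add:
R1*R2 = cos(a1 + a2) + sin(a1 + a2)*e12.
a1 + a2 = 38 + 9 = 47 deg
cos(47 deg) = 0.6820
sin(47 deg) = 0.7314
R1*R2 = 0.6820 + 0.7314*e12


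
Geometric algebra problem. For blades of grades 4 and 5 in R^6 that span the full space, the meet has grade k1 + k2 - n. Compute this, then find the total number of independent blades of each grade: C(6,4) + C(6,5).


Meet grade = grade(A) + grade(B) - n
= 4 + 5 - 6 = 3
C(6,4) = 15
C(6,5) = 6
dim_A + dim_B = 15 + 6 = 21


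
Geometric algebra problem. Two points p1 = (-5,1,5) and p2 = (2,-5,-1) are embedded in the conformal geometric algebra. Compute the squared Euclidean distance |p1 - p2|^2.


p1 - p2 = (-7, 6, 6)
|p1 - p2|^2 = (-7)^2 + 6^2 + 6^2
= 49 + 36 + 36
= 121


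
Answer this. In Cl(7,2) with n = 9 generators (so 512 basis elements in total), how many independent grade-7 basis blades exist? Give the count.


Number of grade-k basis blades in Cl(p,q) with n = p + q is C(n, k).
n = 7 + 2 = 9
C(9, 7) = 9! / (7! * 2!)
= 362880 / (5040 * 2)
= 36


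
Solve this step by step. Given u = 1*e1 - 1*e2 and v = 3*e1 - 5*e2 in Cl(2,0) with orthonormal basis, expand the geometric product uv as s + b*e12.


Expand: (1*e1 - 1*e2)(3*e1 - 5*e2)
= 1*3*e1e1 + 1*(-5)*e1e2 + (-1)*3*e2e1 + (-1)*(-5)*e2e2
Using e1^2 = e2^2 = 1, e2e1 = -e1e2:
Scalar part s = 1*3 + (-1)*(-5) = 3 + 5 = 8
Bivector part b = 1*(-5) - (-1)*3 = -5 - (-3) = -2
uv = 8 - 2*e12


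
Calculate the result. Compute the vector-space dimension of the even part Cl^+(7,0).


Even subalgebra dimension = 2^(n-1)
n = 7 + 0 = 7
2^(7 - 1) = 2^6 = 64
Verification: sum of C(7,k) for even k = 1 + 21 + 35 + 7 = 64
Result = 64


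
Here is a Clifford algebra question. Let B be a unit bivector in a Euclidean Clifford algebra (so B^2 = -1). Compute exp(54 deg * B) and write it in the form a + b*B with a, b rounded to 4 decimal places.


For a unit bivector B with B^2 = -1, the exponential series gives
e^(theta*B) = cos(theta) + sin(theta)*B (the GA analogue of Euler's formula).
theta = 54 degrees = 0.942478 rad
cos(54 deg) = 0.5878
sin(54 deg) = 0.8090
exp(theta*B) = 0.5878 + 0.8090*B


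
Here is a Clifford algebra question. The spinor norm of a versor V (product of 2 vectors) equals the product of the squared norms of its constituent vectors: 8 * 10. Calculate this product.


Spinor norm N(V) = |v1|^2 * |v2|^2 * ... * |v2|^2
= 8 * 10
Running product: 8, 80
N(V) = 80


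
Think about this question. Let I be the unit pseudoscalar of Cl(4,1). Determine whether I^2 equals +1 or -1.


The pseudoscalar I = e1...e_n (product of all n generators) of Cl(p,q) satisfies I^2 = (-1)^(q + n(n-1)/2).
p = 4, q = 1, n = p + q = 5
n(n-1)/2 = 5 * 4 / 2 = 10
Exponent = q + n(n-1)/2 = 1 + 10 = 11
I^2 = (-1)^11 = -1


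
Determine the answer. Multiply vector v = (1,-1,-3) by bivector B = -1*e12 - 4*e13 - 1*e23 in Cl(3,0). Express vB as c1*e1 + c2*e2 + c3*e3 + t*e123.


vB has grade-1 (vector) and grade-3 (trivector) parts: vB = (v _| B) + (v ^ B).
Vector part <vB>_1:
  e1: -v2*b12 - v3*b13 = -(-1)*(-1) - (-3)*(-4) = -13
  e2: v1*b12 - v3*b23 = (1)*(-1) - (-3)*(-1) = -4
  e3: v1*b13 + v2*b23 = (1)*(-4) + (-1)*(-1) = -3
Trivector part <vB>_3:
  e123: v1*b23 - v2*b13 + v3*b12 = (1)*(-1) - (-1)*(-4) + (-3)*(-1) = -2
vB = -13*e1 - 4*e2 - 3*e3 - 2*e123


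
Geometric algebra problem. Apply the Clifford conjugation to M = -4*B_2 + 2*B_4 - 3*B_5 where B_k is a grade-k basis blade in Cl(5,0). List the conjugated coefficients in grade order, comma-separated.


Clifford conjugate sign for grade k: (-1)^(k(k+1)/2)
Grade 2: (-1)^(2*3/2) = (-1)^3 = -1, coeff -4 -> 4
Grade 4: (-1)^(4*5/2) = (-1)^10 = 1, coeff 2 -> 2
Grade 5: (-1)^(5*6/2) = (-1)^15 = -1, coeff -3 -> 3
Conjugated coefficients: 4, 2, 3


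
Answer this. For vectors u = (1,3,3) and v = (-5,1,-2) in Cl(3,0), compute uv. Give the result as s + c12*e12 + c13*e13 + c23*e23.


In Cl(3,0): e_i^2 = 1, e_ie_j = -e_je_i for i != j.
Scalar part = u . v = 1*(-5) + 3*1 + 3*(-2)
= -5 + 3 + (-6) = -8
e12 coeff = 1*1 - 3*(-5) = 1 - (-15) = 16
e13 coeff = 1*(-2) - 3*(-5) = -2 - (-15) = 13
e23 coeff = 3*(-2) - 3*1 = -6 - 3 = -9
uv = -8 + 16*e12 + 13*e13 - 9*e23


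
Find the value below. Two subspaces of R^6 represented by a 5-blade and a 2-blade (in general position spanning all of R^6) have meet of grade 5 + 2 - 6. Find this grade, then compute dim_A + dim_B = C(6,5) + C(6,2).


Meet grade = grade(A) + grade(B) - n
= 5 + 2 - 6 = 1
C(6,5) = 6
C(6,2) = 15
dim_A + dim_B = 6 + 15 = 21


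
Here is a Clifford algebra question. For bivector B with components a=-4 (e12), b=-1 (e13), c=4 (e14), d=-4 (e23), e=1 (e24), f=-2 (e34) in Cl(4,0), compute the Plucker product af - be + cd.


Plucker relation: af - be + cd
a*f = (-4)*(-2) = 8
b*e = (-1)*1 = -1
c*d = 4*(-4) = -16
af - be + cd = 8 - (-1) + (-16)
= -7


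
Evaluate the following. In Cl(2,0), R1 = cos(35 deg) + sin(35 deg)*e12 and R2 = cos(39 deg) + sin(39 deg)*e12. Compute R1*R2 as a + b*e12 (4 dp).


Same-plane rotors commute and their half-angles add:
R1*R2 = cos(a1 + a2) + sin(a1 + a2)*e12.
a1 + a2 = 35 + 39 = 74 deg
cos(74 deg) = 0.2756
sin(74 deg) = 0.9613
R1*R2 = 0.2756 + 0.9613*e12


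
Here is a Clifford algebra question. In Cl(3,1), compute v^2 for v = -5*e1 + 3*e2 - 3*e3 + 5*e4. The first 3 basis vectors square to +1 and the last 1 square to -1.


v^2 = sum of c_i^2 * e_i^2
Positive signature terms (e_i^2 = +1): (-5)^2 + 3^2 + (-3)^2 = 43
Negative signature terms (e_j^2 = -1): 5^2 = 25
v^2 = 43 - 25 = 18


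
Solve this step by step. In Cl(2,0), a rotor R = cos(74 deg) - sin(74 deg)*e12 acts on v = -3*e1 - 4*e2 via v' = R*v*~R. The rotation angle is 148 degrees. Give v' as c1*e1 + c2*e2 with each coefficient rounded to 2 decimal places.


Rotor R = cos(74deg) - sin(74deg)*e12
Rotation angle theta = 2 * 74 = 148 degrees
v' = R*v*~R rotates v by theta.
cos(148deg) = -0.8480, sin(148deg) = 0.5299
v'_1 = -3*cos(148deg) - (-4)*sin(148deg)
= -3*(-0.8480) - (-4)*0.5299
= 4.66
v'_2 = -3*sin(148deg) + (-4)*cos(148deg)
= -3*0.5299 + (-4)*(-0.8480)
= 1.80
v' = 4.66*e1 + 1.80*e2


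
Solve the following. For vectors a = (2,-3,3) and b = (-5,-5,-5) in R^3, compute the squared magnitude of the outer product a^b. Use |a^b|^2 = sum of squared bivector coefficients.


a wedge b = (a1*b2 - a2*b1)*e12 + (a1*b3 - a3*b1)*e13 + (a2*b3 - a3*b2)*e23
e12 coeff: 2*(-5) - (-3)*(-5) = -10 - 15 = -25
e13 coeff: 2*(-5) - 3*(-5) = -10 - (-15) = 5
e23 coeff: (-3)*(-5) - 3*(-5) = 15 - (-15) = 30
|a wedge b|^2 = (-25)^2 + 5^2 + 30^2
= 625 + 25 + 900
= 1550


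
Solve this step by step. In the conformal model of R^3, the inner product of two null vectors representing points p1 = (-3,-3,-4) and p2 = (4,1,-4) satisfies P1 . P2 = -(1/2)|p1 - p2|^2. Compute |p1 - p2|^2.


p1 - p2 = (-7, -4, 0)
|p1 - p2|^2 = (-7)^2 + (-4)^2 + 0^2
= 49 + 16 + 0
= 65


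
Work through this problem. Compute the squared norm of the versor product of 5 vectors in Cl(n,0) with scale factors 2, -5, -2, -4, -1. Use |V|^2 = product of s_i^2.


Each vector v_i has |v_i|^2 = s_i^2
Squared scales: 2^2 = 4, (-5)^2 = 25, (-2)^2 = 4, (-4)^2 = 16, (-1)^2 = 1
|V|^2 = 4 * 25 * 4 * 16 * 1
= 6400


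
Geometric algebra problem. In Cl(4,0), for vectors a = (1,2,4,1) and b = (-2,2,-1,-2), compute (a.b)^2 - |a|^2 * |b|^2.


a . b = 1*(-2) + 2*2 + 4*(-1) + 1*(-2)
= -2 + 4 + (-4) + (-2) = -4
|a|^2 = 1^2 + 2^2 + 4^2 + 1^2 = 22
|b|^2 = (-2)^2 + 2^2 + (-1)^2 + (-2)^2 = 13
(a.b)^2 = (-4)^2 = 16
|a|^2 * |b|^2 = 22 * 13 = 286
Result = 16 - 286 = -270


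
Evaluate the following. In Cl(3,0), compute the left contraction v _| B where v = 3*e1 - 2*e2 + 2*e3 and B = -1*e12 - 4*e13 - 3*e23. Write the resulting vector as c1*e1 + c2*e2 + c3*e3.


Left contraction v _| B = <vB>_1 (grade-1 part of the geometric product vB).
Using e1_|e12 = e2, e2_|e12 = -e1, e1_|e13 = e3, e3_|e13 = -e1, e2_|e23 = e3, e3_|e23 = -e2:
e1 coeff: -v2*b12 - v3*b13 = -(-2)*(-1) - (2)*(-4) = 6
e2 coeff: v1*b12 - v3*b23 = (3)*(-1) - (2)*(-3) = 3
e3 coeff: v1*b13 + v2*b23 = (3)*(-4) + (-2)*(-3) = -6
v _| B = 6*e1 + 3*e2 - 6*e3


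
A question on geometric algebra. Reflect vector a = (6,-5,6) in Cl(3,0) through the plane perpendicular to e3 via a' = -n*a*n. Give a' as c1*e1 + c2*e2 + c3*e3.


Reflection formula: a' = -n*a*n, with n = e3 (unit vector, n^2 = 1).
For reflection through hyperplane perp to e3:
The component along e3 flips sign, others stay.
a = (6, -5, 6)
a' = (6, -5, -6)
a' = 6*e1 - 5*e2 - 6*e3


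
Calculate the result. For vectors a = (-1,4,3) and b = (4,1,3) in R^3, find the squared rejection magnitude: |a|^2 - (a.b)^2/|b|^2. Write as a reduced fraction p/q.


|a|^2 = (-1)^2 + 4^2 + 3^2 = 26
|b|^2 = 4^2 + 1^2 + 3^2 = 26
a . b = (-1)*4 + 4*1 + 3*3 = 9
(a.b)^2 = 9^2 = 81
|rej|^2 = 26 - 81/26
= (676 - 81)/26
= 595/26
In lowest terms: 595/26


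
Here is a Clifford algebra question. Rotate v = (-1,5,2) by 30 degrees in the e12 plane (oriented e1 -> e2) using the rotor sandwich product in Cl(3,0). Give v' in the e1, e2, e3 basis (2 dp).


Rotor R = cos(15deg) - sin(15deg)*e12
Rotation angle theta = 2 * 15 = 30 degrees in the e12 plane (e1 -> e2).
The component perpendicular to the plane (e3) is invariant: v'_3 = v3 = 2.00
cos(30deg) = 0.8660, sin(30deg) = 0.5000
v'_1 = v1*cos(theta) - v2*sin(theta) = -1*0.8660 - 5*0.5000 = -3.37
v'_2 = v1*sin(theta) + v2*cos(theta) = -1*0.5000 + 5*0.8660 = 3.83
v' = -3.37*e1 + 3.83*e2 + 2.00*e3


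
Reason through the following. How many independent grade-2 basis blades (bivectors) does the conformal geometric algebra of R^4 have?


The conformal model of R^4 uses Cl(5,1) with m = 4 + 2 = 6 generators.
Number of grade-2 blades = C(m, 2) = C(6, 2)
= 6*5/2 = 15


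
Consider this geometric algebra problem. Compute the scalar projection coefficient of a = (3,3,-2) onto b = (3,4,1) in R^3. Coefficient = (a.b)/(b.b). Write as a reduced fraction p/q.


Projection coefficient = (a . b) / (b . b)
a . b = 3*3 + 3*4 + (-2)*1
= 9 + 12 + (-2) = 19
b . b = 3^2 + 4^2 + 1^2
= 9 + 16 + 1 = 26
Coefficient = 19/26
In lowest terms: 19/26


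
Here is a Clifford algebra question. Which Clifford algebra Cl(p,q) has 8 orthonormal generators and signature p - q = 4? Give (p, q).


We need p + q = 8 and p - q = 4.
Adding: 2p = 8 + 4 = 12, so p = 6.
Then q = 8 - 6 = 2.
(p, q) = (6, 2)


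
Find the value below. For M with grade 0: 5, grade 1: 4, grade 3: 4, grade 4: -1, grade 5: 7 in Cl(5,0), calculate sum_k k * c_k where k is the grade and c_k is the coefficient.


Grade-weighted sum = sum of grade_k * coefficient_k
0*5 = 0
1*4 = 4
3*4 = 12
4*(-1) = -4
5*7 = 35
Total = 0 + 4 + 12 + (-4) + 35 = 47


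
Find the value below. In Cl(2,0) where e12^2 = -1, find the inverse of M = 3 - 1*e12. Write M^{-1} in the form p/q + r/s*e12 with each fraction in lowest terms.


M = 3 - 1*e12, where e12^2 = -1.
Since M commutes with its reverse ~M = a - b*e12, M * ~M = a^2 - b^2*e12^2 = a^2 + b^2.
So M^{-1} = ~M / (a^2 + b^2) = (a - b*e12)/(a^2 + b^2).
a^2 + b^2 = 9 + 1 = 10
Scalar part = 3/10 = 3/10
Bivector coeff = 1/10 = 1/10
M^{-1} = 3/10 + 1/10*e12


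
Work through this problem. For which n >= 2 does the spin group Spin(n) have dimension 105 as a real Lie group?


dim Spin(n) = dim so(n) = n(n-1)/2.
Solve n(n-1)/2 = 105, i.e. n^2 - n - 210 = 0.
Discriminant = 1 + 8*105 = 841
n = (1 + sqrt(841))/2 = (1 + 29)/2 = 15


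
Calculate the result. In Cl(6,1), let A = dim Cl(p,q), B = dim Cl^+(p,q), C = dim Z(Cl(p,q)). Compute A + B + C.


n = 6 + 1 = 7
Total dim = 2^7 = 128
Even subalgebra dim = 2^6 = 64
n is odd, so center dim = 2
Sum = 128 + 64 + 2 = 194


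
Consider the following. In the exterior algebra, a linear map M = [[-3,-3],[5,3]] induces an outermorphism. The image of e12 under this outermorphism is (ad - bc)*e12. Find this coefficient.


The outermorphism of a linear map f sends e1^e2 to f(e1)^f(e2).
f(e1) = -3*e1 + 5*e2
f(e2) = -3*e1 + 3*e2
f(e1) ^ f(e2) = (-3*e1 + 5*e2) ^ (-3*e1 + 3*e2)
= (-3)*3*e12 + 5*(-3)*e21
= (-9 - (-15))*e12
= 6*e12
Coefficient = 6


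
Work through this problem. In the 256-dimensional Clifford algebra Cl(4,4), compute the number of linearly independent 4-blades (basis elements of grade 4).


Number of grade-k basis blades in Cl(p,q) with n = p + q is C(n, k).
n = 4 + 4 = 8
C(8, 4) = 8! / (4! * 4!)
= 40320 / (24 * 24)
= 70


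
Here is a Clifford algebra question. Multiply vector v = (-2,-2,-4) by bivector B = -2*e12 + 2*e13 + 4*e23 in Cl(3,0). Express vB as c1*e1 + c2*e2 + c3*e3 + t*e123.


vB has grade-1 (vector) and grade-3 (trivector) parts: vB = (v _| B) + (v ^ B).
Vector part <vB>_1:
  e1: -v2*b12 - v3*b13 = -(-2)*(-2) - (-4)*(2) = 4
  e2: v1*b12 - v3*b23 = (-2)*(-2) - (-4)*(4) = 20
  e3: v1*b13 + v2*b23 = (-2)*(2) + (-2)*(4) = -12
Trivector part <vB>_3:
  e123: v1*b23 - v2*b13 + v3*b12 = (-2)*(4) - (-2)*(2) + (-4)*(-2) = 4
vB = 4*e1 + 20*e2 - 12*e3 + 4*e123


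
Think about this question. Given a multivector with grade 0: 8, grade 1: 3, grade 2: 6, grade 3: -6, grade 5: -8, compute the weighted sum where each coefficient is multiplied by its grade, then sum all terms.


Grade-weighted sum = sum of grade_k * coefficient_k
0*8 = 0
1*3 = 3
2*6 = 12
3*(-6) = -18
5*(-8) = -40
Total = 0 + 3 + 12 + (-18) + (-40) = -43


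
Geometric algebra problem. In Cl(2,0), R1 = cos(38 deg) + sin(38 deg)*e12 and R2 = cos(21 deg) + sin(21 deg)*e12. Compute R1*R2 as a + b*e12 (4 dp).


Same-plane rotors commute and their half-angles add:
R1*R2 = cos(a1 + a2) + sin(a1 + a2)*e12.
a1 + a2 = 38 + 21 = 59 deg
cos(59 deg) = 0.5150
sin(59 deg) = 0.8572
R1*R2 = 0.5150 + 0.8572*e12


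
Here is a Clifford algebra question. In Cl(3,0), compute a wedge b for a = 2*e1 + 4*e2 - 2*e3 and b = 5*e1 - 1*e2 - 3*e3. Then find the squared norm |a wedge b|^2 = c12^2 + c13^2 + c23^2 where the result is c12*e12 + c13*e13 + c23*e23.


a wedge b = (a1*b2 - a2*b1)*e12 + (a1*b3 - a3*b1)*e13 + (a2*b3 - a3*b2)*e23
e12 coeff: 2*(-1) - 4*5 = -2 - 20 = -22
e13 coeff: 2*(-3) - (-2)*5 = -6 - (-10) = 4
e23 coeff: 4*(-3) - (-2)*(-1) = -12 - 2 = -14
|a wedge b|^2 = (-22)^2 + 4^2 + (-14)^2
= 484 + 16 + 196
= 696


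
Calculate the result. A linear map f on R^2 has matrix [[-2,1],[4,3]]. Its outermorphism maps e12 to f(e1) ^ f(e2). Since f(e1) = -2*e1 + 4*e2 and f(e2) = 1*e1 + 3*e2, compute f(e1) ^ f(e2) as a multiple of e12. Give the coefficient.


The outermorphism of a linear map f sends e1^e2 to f(e1)^f(e2).
f(e1) = -2*e1 + 4*e2
f(e2) = 1*e1 + 3*e2
f(e1) ^ f(e2) = (-2*e1 + 4*e2) ^ (1*e1 + 3*e2)
= (-2)*3*e12 + 4*1*e21
= (-6 - 4)*e12
= -10*e12
Coefficient = -10


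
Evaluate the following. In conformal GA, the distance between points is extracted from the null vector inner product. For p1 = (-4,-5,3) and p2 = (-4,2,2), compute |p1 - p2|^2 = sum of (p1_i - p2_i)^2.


p1 - p2 = (0, -7, 1)
|p1 - p2|^2 = 0^2 + (-7)^2 + 1^2
= 0 + 49 + 1
= 50


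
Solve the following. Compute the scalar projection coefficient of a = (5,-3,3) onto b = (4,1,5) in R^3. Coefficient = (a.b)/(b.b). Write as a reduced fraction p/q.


Projection coefficient = (a . b) / (b . b)
a . b = 5*4 + (-3)*1 + 3*5
= 20 + (-3) + 15 = 32
b . b = 4^2 + 1^2 + 5^2
= 16 + 1 + 25 = 42
Coefficient = 32/42
In lowest terms: 16/21


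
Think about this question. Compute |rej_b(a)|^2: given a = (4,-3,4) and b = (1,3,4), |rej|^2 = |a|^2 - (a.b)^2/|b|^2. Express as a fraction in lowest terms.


|a|^2 = 4^2 + (-3)^2 + 4^2 = 41
|b|^2 = 1^2 + 3^2 + 4^2 = 26
a . b = 4*1 + (-3)*3 + 4*4 = 11
(a.b)^2 = 11^2 = 121
|rej|^2 = 41 - 121/26
= (1066 - 121)/26
= 945/26
In lowest terms: 945/26


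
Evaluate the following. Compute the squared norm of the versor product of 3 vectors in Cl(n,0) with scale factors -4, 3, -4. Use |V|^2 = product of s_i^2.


Each vector v_i has |v_i|^2 = s_i^2
Squared scales: (-4)^2 = 16, 3^2 = 9, (-4)^2 = 16
|V|^2 = 16 * 9 * 16
= 2304


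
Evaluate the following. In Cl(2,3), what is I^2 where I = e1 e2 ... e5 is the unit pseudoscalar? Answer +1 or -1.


The pseudoscalar I = e1...e_n (product of all n generators) of Cl(p,q) satisfies I^2 = (-1)^(q + n(n-1)/2).
p = 2, q = 3, n = p + q = 5
n(n-1)/2 = 5 * 4 / 2 = 10
Exponent = q + n(n-1)/2 = 3 + 10 = 13
I^2 = (-1)^13 = -1


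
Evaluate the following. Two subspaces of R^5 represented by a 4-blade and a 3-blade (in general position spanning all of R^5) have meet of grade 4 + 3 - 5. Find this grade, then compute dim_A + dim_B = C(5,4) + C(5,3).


Meet grade = grade(A) + grade(B) - n
= 4 + 3 - 5 = 2
C(5,4) = 5
C(5,3) = 10
dim_A + dim_B = 5 + 10 = 15


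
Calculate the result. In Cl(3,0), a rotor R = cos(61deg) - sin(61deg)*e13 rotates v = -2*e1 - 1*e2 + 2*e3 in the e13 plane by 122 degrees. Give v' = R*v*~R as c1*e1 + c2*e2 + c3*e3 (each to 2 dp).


Rotor R = cos(61deg) - sin(61deg)*e13
Rotation angle theta = 2 * 61 = 122 degrees in the e13 plane (e1 -> e3).
The component perpendicular to the plane (e2) is invariant: v'_2 = v2 = -1.00
cos(122deg) = -0.5299, sin(122deg) = 0.8480
v'_1 = v1*cos(theta) - v3*sin(theta) = -2*(-0.5299) - 2*0.8480 = -0.64
v'_3 = v1*sin(theta) + v3*cos(theta) = -2*0.8480 + 2*(-0.5299) = -2.76
v' = -0.64*e1 - 1.00*e2 - 2.76*e3


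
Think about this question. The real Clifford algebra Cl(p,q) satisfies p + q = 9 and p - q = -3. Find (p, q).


We need p + q = 9 and p - q = -3.
Adding: 2p = 9 + (-3) = 6, so p = 3.
Then q = 9 - 3 = 6.
(p, q) = (3, 6)


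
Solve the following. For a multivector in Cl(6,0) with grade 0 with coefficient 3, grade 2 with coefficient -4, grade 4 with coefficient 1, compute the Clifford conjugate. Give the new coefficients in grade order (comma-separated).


Clifford conjugate sign for grade k: (-1)^(k(k+1)/2)
Grade 0: (-1)^(0*1/2) = (-1)^0 = 1, coeff 3 -> 3
Grade 2: (-1)^(2*3/2) = (-1)^3 = -1, coeff -4 -> 4
Grade 4: (-1)^(4*5/2) = (-1)^10 = 1, coeff 1 -> 1
Conjugated coefficients: 3, 4, 1


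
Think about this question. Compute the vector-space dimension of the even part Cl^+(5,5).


Even subalgebra dimension = 2^(n-1)
n = 5 + 5 = 10
2^(10 - 1) = 2^9 = 512
Verification: sum of C(10,k) for even k = 1 + 45 + 210 + 210 + 45 + 1 = 512
Result = 512


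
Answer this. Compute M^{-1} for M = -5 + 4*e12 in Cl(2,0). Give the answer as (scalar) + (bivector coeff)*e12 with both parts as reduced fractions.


M = -5 + 4*e12, where e12^2 = -1.
Since M commutes with its reverse ~M = a - b*e12, M * ~M = a^2 - b^2*e12^2 = a^2 + b^2.
So M^{-1} = ~M / (a^2 + b^2) = (a - b*e12)/(a^2 + b^2).
a^2 + b^2 = 25 + 16 = 41
Scalar part = -5/41 = -5/41
Bivector coeff = -4/41 = -4/41
M^{-1} = -5/41 - 4/41*e12


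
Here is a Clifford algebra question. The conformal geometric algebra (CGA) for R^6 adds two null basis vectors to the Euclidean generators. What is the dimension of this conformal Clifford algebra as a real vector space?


The conformal model of R^6 uses Cl(7,1): the 6 Euclidean generators plus two extra orthogonal generators e+ (e+^2 = +1) and e- (e-^2 = -1), from which the null vectors e0, einf are built.
Number of generators m = 6 + 2 = 8.
dim Cl(p,q) = 2^m = 2^8 = 256


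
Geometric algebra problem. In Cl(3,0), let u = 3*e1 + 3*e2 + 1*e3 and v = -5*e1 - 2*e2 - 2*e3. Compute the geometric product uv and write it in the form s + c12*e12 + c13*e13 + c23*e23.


In Cl(3,0): e_i^2 = 1, e_ie_j = -e_je_i for i != j.
Scalar part = u . v = 3*(-5) + 3*(-2) + 1*(-2)
= -15 + (-6) + (-2) = -23
e12 coeff = 3*(-2) - 3*(-5) = -6 - (-15) = 9
e13 coeff = 3*(-2) - 1*(-5) = -6 - (-5) = -1
e23 coeff = 3*(-2) - 1*(-2) = -6 - (-2) = -4
uv = -23 + 9*e12 - 1*e13 - 4*e23


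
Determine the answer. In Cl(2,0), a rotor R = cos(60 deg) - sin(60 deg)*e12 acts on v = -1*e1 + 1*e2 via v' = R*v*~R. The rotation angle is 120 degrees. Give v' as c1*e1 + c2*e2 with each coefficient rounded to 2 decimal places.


Rotor R = cos(60deg) - sin(60deg)*e12
Rotation angle theta = 2 * 60 = 120 degrees
v' = R*v*~R rotates v by theta.
cos(120deg) = -0.5000, sin(120deg) = 0.8660
v'_1 = -1*cos(120deg) - 1*sin(120deg)
= -1*(-0.5000) - 1*0.8660
= -0.37
v'_2 = -1*sin(120deg) + 1*cos(120deg)
= -1*0.8660 + 1*(-0.5000)
= -1.37
v' = -0.37*e1 - 1.37*e2


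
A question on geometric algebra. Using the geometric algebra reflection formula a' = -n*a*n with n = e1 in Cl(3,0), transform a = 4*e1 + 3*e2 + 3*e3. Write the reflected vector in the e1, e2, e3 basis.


Reflection formula: a' = -n*a*n, with n = e1 (unit vector, n^2 = 1).
For reflection through hyperplane perp to e1:
The component along e1 flips sign, others stay.
a = (4, 3, 3)
a' = (-4, 3, 3)
a' = -4*e1 + 3*e2 + 3*e3


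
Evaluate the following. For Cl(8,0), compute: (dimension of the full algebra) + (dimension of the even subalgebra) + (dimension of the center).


n = 8 + 0 = 8
Total dim = 2^8 = 256
Even subalgebra dim = 2^7 = 128
n is even, so center dim = 1
Sum = 256 + 128 + 1 = 385


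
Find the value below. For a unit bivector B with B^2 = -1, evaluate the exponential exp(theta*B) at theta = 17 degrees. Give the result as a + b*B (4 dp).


For a unit bivector B with B^2 = -1, the exponential series gives
e^(theta*B) = cos(theta) + sin(theta)*B (the GA analogue of Euler's formula).
theta = 17 degrees = 0.296706 rad
cos(17 deg) = 0.9563
sin(17 deg) = 0.2924
exp(theta*B) = 0.9563 + 0.2924*B


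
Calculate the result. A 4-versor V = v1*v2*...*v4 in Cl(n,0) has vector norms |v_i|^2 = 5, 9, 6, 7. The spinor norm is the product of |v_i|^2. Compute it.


Spinor norm N(V) = |v1|^2 * |v2|^2 * ... * |v4|^2
= 5 * 9 * 6 * 7
Running product: 5, 45, 270, 1890
N(V) = 1890


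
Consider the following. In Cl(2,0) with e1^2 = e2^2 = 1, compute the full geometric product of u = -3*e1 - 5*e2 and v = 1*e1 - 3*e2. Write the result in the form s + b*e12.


Expand: (-3*e1 - 5*e2)(1*e1 - 3*e2)
= (-3)*1*e1e1 + (-3)*(-3)*e1e2 + (-5)*1*e2e1 + (-5)*(-3)*e2e2
Using e1^2 = e2^2 = 1, e2e1 = -e1e2:
Scalar part s = (-3)*1 + (-5)*(-3) = -3 + 15 = 12
Bivector part b = (-3)*(-3) - (-5)*1 = 9 - (-5) = 14
uv = 12 + 14*e12


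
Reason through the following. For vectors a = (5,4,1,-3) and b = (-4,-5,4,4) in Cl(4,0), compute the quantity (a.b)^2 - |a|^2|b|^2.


a . b = 5*(-4) + 4*(-5) + 1*4 + (-3)*4
= -20 + (-20) + 4 + (-12) = -48
|a|^2 = 5^2 + 4^2 + 1^2 + (-3)^2 = 51
|b|^2 = (-4)^2 + (-5)^2 + 4^2 + 4^2 = 73
(a.b)^2 = (-48)^2 = 2304
|a|^2 * |b|^2 = 51 * 73 = 3723
Result = 2304 - 3723 = -1419


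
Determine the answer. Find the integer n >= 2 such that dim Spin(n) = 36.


dim Spin(n) = dim so(n) = n(n-1)/2.
Solve n(n-1)/2 = 36, i.e. n^2 - n - 72 = 0.
Discriminant = 1 + 8*36 = 289
n = (1 + sqrt(289))/2 = (1 + 17)/2 = 9


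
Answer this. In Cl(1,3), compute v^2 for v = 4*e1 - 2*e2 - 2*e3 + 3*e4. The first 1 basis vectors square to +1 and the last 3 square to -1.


v^2 = sum of c_i^2 * e_i^2
Positive signature terms (e_i^2 = +1): 4^2 = 16
Negative signature terms (e_j^2 = -1): (-2)^2 + (-2)^2 + 3^2 = 17
v^2 = 16 - 17 = -1


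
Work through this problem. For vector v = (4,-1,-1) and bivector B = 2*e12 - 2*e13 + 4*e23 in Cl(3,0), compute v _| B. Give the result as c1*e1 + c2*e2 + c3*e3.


Left contraction v _| B = <vB>_1 (grade-1 part of the geometric product vB).
Using e1_|e12 = e2, e2_|e12 = -e1, e1_|e13 = e3, e3_|e13 = -e1, e2_|e23 = e3, e3_|e23 = -e2:
e1 coeff: -v2*b12 - v3*b13 = -(-1)*(2) - (-1)*(-2) = 0
e2 coeff: v1*b12 - v3*b23 = (4)*(2) - (-1)*(4) = 12
e3 coeff: v1*b13 + v2*b23 = (4)*(-2) + (-1)*(4) = -12
v _| B = 0*e1 + 12*e2 - 12*e3


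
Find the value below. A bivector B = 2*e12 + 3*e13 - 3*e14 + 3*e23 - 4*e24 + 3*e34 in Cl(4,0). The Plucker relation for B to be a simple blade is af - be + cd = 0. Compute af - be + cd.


Plucker relation: af - be + cd
a*f = 2*3 = 6
b*e = 3*(-4) = -12
c*d = (-3)*3 = -9
af - be + cd = 6 - (-12) + (-9)
= 9


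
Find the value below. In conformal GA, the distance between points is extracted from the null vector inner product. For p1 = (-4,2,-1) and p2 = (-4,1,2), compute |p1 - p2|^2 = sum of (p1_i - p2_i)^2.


p1 - p2 = (0, 1, -3)
|p1 - p2|^2 = 0^2 + 1^2 + (-3)^2
= 0 + 1 + 9
= 10


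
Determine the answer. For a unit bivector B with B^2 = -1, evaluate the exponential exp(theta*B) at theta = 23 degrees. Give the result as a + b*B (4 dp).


For a unit bivector B with B^2 = -1, the exponential series gives
e^(theta*B) = cos(theta) + sin(theta)*B (the GA analogue of Euler's formula).
theta = 23 degrees = 0.401426 rad
cos(23 deg) = 0.9205
sin(23 deg) = 0.3907
exp(theta*B) = 0.9205 + 0.3907*B


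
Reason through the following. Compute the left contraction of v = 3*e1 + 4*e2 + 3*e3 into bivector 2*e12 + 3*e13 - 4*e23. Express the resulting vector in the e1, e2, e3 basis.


Left contraction v _| B = <vB>_1 (grade-1 part of the geometric product vB).
Using e1_|e12 = e2, e2_|e12 = -e1, e1_|e13 = e3, e3_|e13 = -e1, e2_|e23 = e3, e3_|e23 = -e2:
e1 coeff: -v2*b12 - v3*b13 = -(4)*(2) - (3)*(3) = -17
e2 coeff: v1*b12 - v3*b23 = (3)*(2) - (3)*(-4) = 18
e3 coeff: v1*b13 + v2*b23 = (3)*(3) + (4)*(-4) = -7
v _| B = -17*e1 + 18*e2 - 7*e3


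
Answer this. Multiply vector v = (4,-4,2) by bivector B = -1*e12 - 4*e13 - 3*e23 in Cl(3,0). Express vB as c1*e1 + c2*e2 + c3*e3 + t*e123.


vB has grade-1 (vector) and grade-3 (trivector) parts: vB = (v _| B) + (v ^ B).
Vector part <vB>_1:
  e1: -v2*b12 - v3*b13 = -(-4)*(-1) - (2)*(-4) = 4
  e2: v1*b12 - v3*b23 = (4)*(-1) - (2)*(-3) = 2
  e3: v1*b13 + v2*b23 = (4)*(-4) + (-4)*(-3) = -4
Trivector part <vB>_3:
  e123: v1*b23 - v2*b13 + v3*b12 = (4)*(-3) - (-4)*(-4) + (2)*(-1) = -30
vB = 4*e1 + 2*e2 - 4*e3 - 30*e123


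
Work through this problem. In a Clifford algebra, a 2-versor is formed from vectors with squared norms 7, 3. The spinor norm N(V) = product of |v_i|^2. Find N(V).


Spinor norm N(V) = |v1|^2 * |v2|^2 * ... * |v2|^2
= 7 * 3
Running product: 7, 21
N(V) = 21


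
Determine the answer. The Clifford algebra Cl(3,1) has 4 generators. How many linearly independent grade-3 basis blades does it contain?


Number of grade-k basis blades in Cl(p,q) with n = p + q is C(n, k).
n = 3 + 1 = 4
C(4, 3) = 4! / (3! * 1!)
= 24 / (6 * 1)
= 4


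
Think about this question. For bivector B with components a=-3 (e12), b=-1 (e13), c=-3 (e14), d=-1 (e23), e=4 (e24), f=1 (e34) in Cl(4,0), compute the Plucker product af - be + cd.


Plucker relation: af - be + cd
a*f = (-3)*1 = -3
b*e = (-1)*4 = -4
c*d = (-3)*(-1) = 3
af - be + cd = -3 - (-4) + 3
= 4


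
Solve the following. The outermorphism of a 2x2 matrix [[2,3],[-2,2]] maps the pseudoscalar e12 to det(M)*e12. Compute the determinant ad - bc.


The outermorphism of a linear map f sends e1^e2 to f(e1)^f(e2).
f(e1) = 2*e1 - 2*e2
f(e2) = 3*e1 + 2*e2
f(e1) ^ f(e2) = (2*e1 - 2*e2) ^ (3*e1 + 2*e2)
= 2*2*e12 + (-2)*3*e21
= (4 - (-6))*e12
= 10*e12
Coefficient = 10


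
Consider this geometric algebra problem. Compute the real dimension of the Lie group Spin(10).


Spin(n) double-covers SO(n); both have Lie algebra so(n) of dimension n(n-1)/2.
n = 10
n(n-1) = 10 * 9 = 90
dim Spin(10) = 90/2 = 45


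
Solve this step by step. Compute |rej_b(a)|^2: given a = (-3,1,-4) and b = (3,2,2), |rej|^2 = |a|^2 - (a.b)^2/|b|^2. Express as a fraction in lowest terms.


|a|^2 = (-3)^2 + 1^2 + (-4)^2 = 26
|b|^2 = 3^2 + 2^2 + 2^2 = 17
a . b = (-3)*3 + 1*2 + (-4)*2 = -15
(a.b)^2 = (-15)^2 = 225
|rej|^2 = 26 - 225/17
= (442 - 225)/17
= 217/17
In lowest terms: 217/17


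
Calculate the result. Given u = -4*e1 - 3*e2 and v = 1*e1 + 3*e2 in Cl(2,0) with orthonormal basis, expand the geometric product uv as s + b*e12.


Expand: (-4*e1 - 3*e2)(1*e1 + 3*e2)
= (-4)*1*e1e1 + (-4)*3*e1e2 + (-3)*1*e2e1 + (-3)*3*e2e2
Using e1^2 = e2^2 = 1, e2e1 = -e1e2:
Scalar part s = (-4)*1 + (-3)*3 = -4 + (-9) = -13
Bivector part b = (-4)*3 - (-3)*1 = -12 - (-3) = -9
uv = -13 - 9*e12


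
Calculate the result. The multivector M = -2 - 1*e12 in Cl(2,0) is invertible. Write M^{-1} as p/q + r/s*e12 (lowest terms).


M = -2 - 1*e12, where e12^2 = -1.
Since M commutes with its reverse ~M = a - b*e12, M * ~M = a^2 - b^2*e12^2 = a^2 + b^2.
So M^{-1} = ~M / (a^2 + b^2) = (a - b*e12)/(a^2 + b^2).
a^2 + b^2 = 4 + 1 = 5
Scalar part = -2/5 = -2/5
Bivector coeff = 1/5 = 1/5
M^{-1} = -2/5 + 1/5*e12


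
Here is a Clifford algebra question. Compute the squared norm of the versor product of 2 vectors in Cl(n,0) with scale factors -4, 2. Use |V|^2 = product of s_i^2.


Each vector v_i has |v_i|^2 = s_i^2
Squared scales: (-4)^2 = 16, 2^2 = 4
|V|^2 = 16 * 4
= 64


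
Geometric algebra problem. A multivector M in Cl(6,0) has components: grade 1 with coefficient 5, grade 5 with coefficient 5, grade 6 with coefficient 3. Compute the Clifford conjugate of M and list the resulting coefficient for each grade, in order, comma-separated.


Clifford conjugate sign for grade k: (-1)^(k(k+1)/2)
Grade 1: (-1)^(1*2/2) = (-1)^1 = -1, coeff 5 -> -5
Grade 5: (-1)^(5*6/2) = (-1)^15 = -1, coeff 5 -> -5
Grade 6: (-1)^(6*7/2) = (-1)^21 = -1, coeff 3 -> -3
Conjugated coefficients: -5, -5, -3


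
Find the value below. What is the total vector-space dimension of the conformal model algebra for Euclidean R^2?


The conformal model of R^2 uses Cl(3,1): the 2 Euclidean generators plus two extra orthogonal generators e+ (e+^2 = +1) and e- (e-^2 = -1), from which the null vectors e0, einf are built.
Number of generators m = 2 + 2 = 4.
dim Cl(p,q) = 2^m = 2^4 = 16


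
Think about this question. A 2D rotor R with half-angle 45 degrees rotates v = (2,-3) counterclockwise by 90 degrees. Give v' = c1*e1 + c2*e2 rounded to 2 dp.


Rotor R = cos(45deg) - sin(45deg)*e12
Rotation angle theta = 2 * 45 = 90 degrees
v' = R*v*~R rotates v by theta.
cos(90deg) = 0.0000, sin(90deg) = 1.0000
v'_1 = 2*cos(90deg) - (-3)*sin(90deg)
= 2*0.0000 - (-3)*1.0000
= 3.00
v'_2 = 2*sin(90deg) + (-3)*cos(90deg)
= 2*1.0000 + (-3)*0.0000
= 2.00
v' = 3.00*e1 + 2.00*e2


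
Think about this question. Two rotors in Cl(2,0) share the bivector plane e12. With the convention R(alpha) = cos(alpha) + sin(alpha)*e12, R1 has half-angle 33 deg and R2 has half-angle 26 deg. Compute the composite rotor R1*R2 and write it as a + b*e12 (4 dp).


Same-plane rotors commute and their half-angles add:
R1*R2 = cos(a1 + a2) + sin(a1 + a2)*e12.
a1 + a2 = 33 + 26 = 59 deg
cos(59 deg) = 0.5150
sin(59 deg) = 0.8572
R1*R2 = 0.5150 + 0.8572*e12


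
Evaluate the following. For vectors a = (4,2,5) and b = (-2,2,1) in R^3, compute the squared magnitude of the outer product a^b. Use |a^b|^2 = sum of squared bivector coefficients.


a wedge b = (a1*b2 - a2*b1)*e12 + (a1*b3 - a3*b1)*e13 + (a2*b3 - a3*b2)*e23
e12 coeff: 4*2 - 2*(-2) = 8 - (-4) = 12
e13 coeff: 4*1 - 5*(-2) = 4 - (-10) = 14
e23 coeff: 2*1 - 5*2 = 2 - 10 = -8
|a wedge b|^2 = 12^2 + 14^2 + (-8)^2
= 144 + 196 + 64
= 404


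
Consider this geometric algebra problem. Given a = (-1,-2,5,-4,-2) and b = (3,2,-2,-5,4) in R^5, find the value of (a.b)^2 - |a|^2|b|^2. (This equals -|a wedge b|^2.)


a . b = (-1)*3 + (-2)*2 + 5*(-2) + (-4)*(-5) + (-2)*4
= -3 + (-4) + (-10) + 20 + (-8) = -5
|a|^2 = (-1)^2 + (-2)^2 + 5^2 + (-4)^2 + (-2)^2 = 50
|b|^2 = 3^2 + 2^2 + (-2)^2 + (-5)^2 + 4^2 = 58
(a.b)^2 = (-5)^2 = 25
|a|^2 * |b|^2 = 50 * 58 = 2900
Result = 25 - 2900 = -2875


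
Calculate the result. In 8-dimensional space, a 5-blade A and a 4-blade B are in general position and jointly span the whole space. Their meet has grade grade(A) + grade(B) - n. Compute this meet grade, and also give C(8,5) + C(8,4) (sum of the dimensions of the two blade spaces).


Meet grade = grade(A) + grade(B) - n
= 5 + 4 - 8 = 1
C(8,5) = 56
C(8,4) = 70
dim_A + dim_B = 56 + 70 = 126
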